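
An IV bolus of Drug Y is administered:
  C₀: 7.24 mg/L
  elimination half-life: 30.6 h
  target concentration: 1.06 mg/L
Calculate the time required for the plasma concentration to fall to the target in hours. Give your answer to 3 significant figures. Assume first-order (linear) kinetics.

k = ln2 / t½ = 0.693147 / 30.6 = 0.02265 h⁻¹
t = ln(C₀ / C) / k = ln(7.240 / 1.06) / 0.02265
  = ln(6.830) / 0.02265 = 1.921 / 0.02265 = 84.81 h

84.8 h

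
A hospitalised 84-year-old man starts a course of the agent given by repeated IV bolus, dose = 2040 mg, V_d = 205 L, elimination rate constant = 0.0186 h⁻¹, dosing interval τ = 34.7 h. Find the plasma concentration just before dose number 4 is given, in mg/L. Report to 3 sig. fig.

C₀ per dose = Dose / Vd = 2040 / 205 = 9.951 mg/L
Fraction remaining after one interval: r = e^(−kτ) = e^(−0.01860 × 34.7) = 0.5244
Before dose 4, 3 doses have been given (aged 1τ, 2τ, 3τ).
C_trough = C₀ × (r + r² + … + r^3) = C₀ × r(1−r^3)/(1−r)
        = 9.951 × 0.5244 × (1 − 0.1442) / (1 − 0.5244) = 9.390 mg/L

9.39 mg/L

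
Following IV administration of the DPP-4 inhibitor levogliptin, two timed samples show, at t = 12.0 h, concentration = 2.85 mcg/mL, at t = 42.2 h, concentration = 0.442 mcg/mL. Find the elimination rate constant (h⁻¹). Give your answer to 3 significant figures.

k = ln(C₁/C₂) / (t₂ − t₁) = ln(2.85/0.442) / (42.2 − 12.0)
  = 1.864 / 30.20 = 0.06172 h⁻¹

0.0617 h⁻¹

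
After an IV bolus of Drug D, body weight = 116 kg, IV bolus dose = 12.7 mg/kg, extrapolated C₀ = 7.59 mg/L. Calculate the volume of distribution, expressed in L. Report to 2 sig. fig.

190 L

Dose = 12.7 × 116 = 1473 mg
Vd = Dose / C₀ = 1473 / 7.59 = 194.1 L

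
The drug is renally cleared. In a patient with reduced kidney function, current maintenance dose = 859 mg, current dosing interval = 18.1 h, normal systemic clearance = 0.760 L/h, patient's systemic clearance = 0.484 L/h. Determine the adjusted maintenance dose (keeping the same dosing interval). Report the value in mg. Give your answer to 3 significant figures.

To keep the same average steady-state level, dosing rate must scale with clearance.
CL ratio = 0.484 / 0.760 = 0.6368
New dose (same interval) = 859 × 0.6368 = 547.0 mg

547 mg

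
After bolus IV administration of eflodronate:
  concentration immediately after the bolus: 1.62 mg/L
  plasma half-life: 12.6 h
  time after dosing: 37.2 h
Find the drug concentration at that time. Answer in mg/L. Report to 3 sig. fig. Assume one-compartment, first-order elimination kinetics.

k = ln2 / t½ = 0.693147 / 12.6 = 0.05501 h⁻¹
C = C₀ · e^(−k·t) = 1.620 × e^(−0.05501 × 37.2)
  = 1.620 × 0.1292 = 0.2093 mg/L

0.209 mg/L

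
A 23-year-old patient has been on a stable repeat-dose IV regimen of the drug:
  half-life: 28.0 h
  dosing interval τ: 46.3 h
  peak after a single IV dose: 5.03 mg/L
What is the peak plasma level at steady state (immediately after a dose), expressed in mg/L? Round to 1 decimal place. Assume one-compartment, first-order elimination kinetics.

7.4 mg/L

k = ln2 / t½ = 0.693147 / 28.0 = 0.02476 h⁻¹
e^(−kτ) = e^(−0.02476 × 46.3) = 0.3178
Accumulation ratio R = 1 / (1 − e^(−kτ)) = 1 / (1 − 0.3178) = 1.466
Steady-state peak = C₀ × R = 5.03 × 1.466 = 7.374 mg/L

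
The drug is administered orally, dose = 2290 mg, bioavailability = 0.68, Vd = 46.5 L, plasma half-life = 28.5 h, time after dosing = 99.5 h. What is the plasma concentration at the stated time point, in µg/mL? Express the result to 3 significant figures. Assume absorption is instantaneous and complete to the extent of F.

2.98 µg/mL

Amount reaching circulation = F × Dose = 0.68 × 2290 = 1557 mg
C₀ = F·Dose / Vd = 1557 / 46.5 = 33.48 mg/L
k = ln2 / t½ = 0.693147 / 28.5 = 0.02432 h⁻¹
C = C₀ · e^(−k·t) = 33.48 × e^(−0.02432 × 99.5)
  = 33.48 × 0.08894 = 2.978 mg/L
(2.978 mg/L = 2.978 µg/mL)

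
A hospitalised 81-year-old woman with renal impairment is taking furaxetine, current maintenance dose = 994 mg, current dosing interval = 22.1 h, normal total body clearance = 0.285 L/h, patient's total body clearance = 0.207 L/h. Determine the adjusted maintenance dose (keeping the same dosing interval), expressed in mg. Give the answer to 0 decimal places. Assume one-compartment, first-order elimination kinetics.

To keep the same average steady-state level, dosing rate must scale with clearance.
CL ratio = 0.207 / 0.285 = 0.7263
New dose (same interval) = 994 × 0.7263 = 721.9 mg

722 mg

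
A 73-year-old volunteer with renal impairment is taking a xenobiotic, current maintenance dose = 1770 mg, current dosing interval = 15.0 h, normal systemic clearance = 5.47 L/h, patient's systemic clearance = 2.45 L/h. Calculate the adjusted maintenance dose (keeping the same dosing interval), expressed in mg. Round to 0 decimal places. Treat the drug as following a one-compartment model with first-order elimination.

To keep the same average steady-state level, dosing rate must scale with clearance.
CL ratio = 2.45 / 5.47 = 0.4479
New dose (same interval) = 1770 × 0.4479 = 792.8 mg

793 mg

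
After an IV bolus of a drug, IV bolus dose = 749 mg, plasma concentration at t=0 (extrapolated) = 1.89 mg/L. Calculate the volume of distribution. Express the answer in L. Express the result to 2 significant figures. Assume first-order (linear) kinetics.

Vd = Dose / C₀ = 749.0 / 1.89 = 396.3 L

400 L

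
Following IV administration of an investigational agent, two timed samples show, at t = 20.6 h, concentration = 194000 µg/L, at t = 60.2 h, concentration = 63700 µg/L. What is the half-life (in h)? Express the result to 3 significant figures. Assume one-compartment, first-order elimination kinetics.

24.6 h

k = ln(C₁/C₂) / (t₂ − t₁) = ln(194000/63700) / (60.2 − 20.6)
  = 1.114 / 39.60 = 0.02813 h⁻¹
t½ = ln2 / k = 0.693147 / 0.02813 = 24.64 h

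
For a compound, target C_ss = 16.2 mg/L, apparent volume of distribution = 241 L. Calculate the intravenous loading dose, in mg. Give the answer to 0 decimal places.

3904 mg

LD = Css × Vd = 16.2 × 241 = 3904 mg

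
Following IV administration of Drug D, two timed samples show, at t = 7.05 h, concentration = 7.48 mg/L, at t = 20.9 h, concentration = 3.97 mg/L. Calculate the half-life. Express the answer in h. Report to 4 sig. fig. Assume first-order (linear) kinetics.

15.15 h

k = ln(C₁/C₂) / (t₂ − t₁) = ln(7.48/3.97) / (20.9 − 7.05)
  = 0.6335 / 13.85 = 0.04574 h⁻¹
t½ = ln2 / k = 0.693147 / 0.04574 = 15.15 h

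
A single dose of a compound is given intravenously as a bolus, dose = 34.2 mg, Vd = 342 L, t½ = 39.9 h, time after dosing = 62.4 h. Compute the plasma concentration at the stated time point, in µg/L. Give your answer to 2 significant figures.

C₀ = Dose / Vd = 34.20 / 342 = 0.1000 mg/L
k = ln2 / t½ = 0.693147 / 39.9 = 0.01737 h⁻¹
C = C₀ · e^(−k·t) = 0.1000 × e^(−0.01737 × 62.4)
  = 0.1000 × 0.3383 = 0.03383 mg/L
Convert: 0.03383 mg/L × 1000 = 33.83 µg/L

34 µg/L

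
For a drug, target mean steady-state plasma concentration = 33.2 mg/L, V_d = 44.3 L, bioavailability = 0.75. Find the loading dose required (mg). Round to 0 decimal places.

1961 mg

LD = Css × Vd / F = 33.2 × 44.3 / 0.75 = 1961 mg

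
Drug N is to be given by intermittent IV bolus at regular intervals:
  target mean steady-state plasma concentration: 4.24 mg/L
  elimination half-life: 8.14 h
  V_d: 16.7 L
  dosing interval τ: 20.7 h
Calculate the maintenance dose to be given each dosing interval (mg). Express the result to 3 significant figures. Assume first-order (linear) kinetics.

k = ln2 / t½ = 0.693147 / 8.14 = 0.08515 h⁻¹
CL = k × Vd = 0.08515 × 16.7 = 1.422 L/h
At steady state, Dose/τ = Css × CL.
Dose = Css × CL × τ = 4.24 × 1.422 × 20.7 = 124.8 mg

125 mg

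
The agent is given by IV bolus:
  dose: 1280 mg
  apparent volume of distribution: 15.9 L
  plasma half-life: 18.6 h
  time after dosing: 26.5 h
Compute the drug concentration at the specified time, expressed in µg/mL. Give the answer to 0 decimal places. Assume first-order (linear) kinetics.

30 µg/mL

C₀ = Dose / Vd = 1280 / 15.9 = 80.50 mg/L
k = ln2 / t½ = 0.693147 / 18.6 = 0.03727 h⁻¹
C = C₀ · e^(−k·t) = 80.50 × e^(−0.03727 × 26.5)
  = 80.50 × 0.3724 = 29.98 mg/L
(29.98 mg/L = 29.98 µg/mL)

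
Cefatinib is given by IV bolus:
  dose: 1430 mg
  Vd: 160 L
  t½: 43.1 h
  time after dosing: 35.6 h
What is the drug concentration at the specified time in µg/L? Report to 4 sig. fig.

5042 µg/L

C₀ = Dose / Vd = 1430 / 160 = 8.938 mg/L
k = ln2 / t½ = 0.693147 / 43.1 = 0.01608 h⁻¹
C = C₀ · e^(−k·t) = 8.938 × e^(−0.01608 × 35.6)
  = 8.938 × 0.5641 = 5.042 mg/L
Convert: 5.042 mg/L × 1000 = 5042 µg/L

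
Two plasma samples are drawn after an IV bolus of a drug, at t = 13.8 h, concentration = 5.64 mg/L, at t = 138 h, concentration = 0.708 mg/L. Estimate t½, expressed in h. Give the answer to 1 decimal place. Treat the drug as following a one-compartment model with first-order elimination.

41.5 h

k = ln(C₁/C₂) / (t₂ − t₁) = ln(5.64/0.708) / (138 − 13.8)
  = 2.075 / 124.2 = 0.01671 h⁻¹
t½ = ln2 / k = 0.693147 / 0.01671 = 41.48 h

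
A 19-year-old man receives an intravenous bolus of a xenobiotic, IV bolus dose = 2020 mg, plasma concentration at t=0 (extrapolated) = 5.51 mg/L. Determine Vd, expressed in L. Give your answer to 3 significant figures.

367 L

Vd = Dose / C₀ = 2020 / 5.51 = 366.6 L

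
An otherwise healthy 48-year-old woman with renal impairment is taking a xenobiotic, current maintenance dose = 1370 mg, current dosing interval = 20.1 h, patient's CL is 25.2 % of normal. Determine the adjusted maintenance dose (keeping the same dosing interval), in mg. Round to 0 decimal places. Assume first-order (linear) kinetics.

To keep the same average steady-state level, dosing rate must scale with clearance.
CL ratio = 25.2 / 100 = 0.2520
New dose (same interval) = 1370 × 0.2520 = 345.2 mg

345 mg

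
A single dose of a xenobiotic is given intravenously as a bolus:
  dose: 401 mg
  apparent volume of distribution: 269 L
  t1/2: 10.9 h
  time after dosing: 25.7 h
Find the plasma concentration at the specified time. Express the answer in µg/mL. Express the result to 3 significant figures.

C₀ = Dose / Vd = 401.0 / 269 = 1.491 mg/L
k = ln2 / t½ = 0.693147 / 10.9 = 0.06359 h⁻¹
C = C₀ · e^(−k·t) = 1.491 × e^(−0.06359 × 25.7)
  = 1.491 × 0.1951 = 0.2909 mg/L
(0.2909 mg/L = 0.2909 µg/mL)

0.291 µg/mL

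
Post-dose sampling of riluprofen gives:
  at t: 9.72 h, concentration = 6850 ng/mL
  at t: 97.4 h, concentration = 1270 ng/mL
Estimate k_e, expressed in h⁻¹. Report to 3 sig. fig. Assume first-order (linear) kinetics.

0.0192 h⁻¹

k = ln(C₁/C₂) / (t₂ − t₁) = ln(6850/1270) / (97.4 − 9.72)
  = 1.685 / 87.68 = 0.01922 h⁻¹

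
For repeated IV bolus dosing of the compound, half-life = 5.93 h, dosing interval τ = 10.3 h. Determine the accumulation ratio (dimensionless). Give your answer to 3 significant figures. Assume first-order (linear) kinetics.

1.43

k = ln2 / t½ = 0.693147 / 5.93 = 0.1169 h⁻¹
e^(−kτ) = e^(−0.1169 × 10.3) = 0.3000
Accumulation ratio R = 1 / (1 − e^(−kτ)) = 1 / (1 − 0.3000) = 1.429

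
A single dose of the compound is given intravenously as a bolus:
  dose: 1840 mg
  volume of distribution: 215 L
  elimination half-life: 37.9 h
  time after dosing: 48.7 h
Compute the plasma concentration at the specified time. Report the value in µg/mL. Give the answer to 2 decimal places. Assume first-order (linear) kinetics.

C₀ = Dose / Vd = 1840 / 215 = 8.558 mg/L
k = ln2 / t½ = 0.693147 / 37.9 = 0.01829 h⁻¹
C = C₀ · e^(−k·t) = 8.558 × e^(−0.01829 × 48.7)
  = 8.558 × 0.4104 = 3.512 mg/L
(3.512 mg/L = 3.512 µg/mL)

3.51 µg/mL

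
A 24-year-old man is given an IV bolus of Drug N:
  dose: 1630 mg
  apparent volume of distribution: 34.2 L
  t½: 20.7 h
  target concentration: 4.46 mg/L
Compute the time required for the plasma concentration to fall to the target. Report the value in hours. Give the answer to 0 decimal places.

71 h

C₀ = Dose / Vd = 1630 / 34.2 = 47.66 mg/L
k = ln2 / t½ = 0.693147 / 20.7 = 0.03349 h⁻¹
t = ln(C₀ / C) / k = ln(47.66 / 4.46) / 0.03349
  = ln(10.69) / 0.03349 = 2.369 / 0.03349 = 70.74 h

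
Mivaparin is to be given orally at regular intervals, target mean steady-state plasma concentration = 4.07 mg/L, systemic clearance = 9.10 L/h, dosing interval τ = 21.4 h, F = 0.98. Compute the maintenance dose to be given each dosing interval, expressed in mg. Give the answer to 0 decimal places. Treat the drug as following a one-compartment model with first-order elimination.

At steady state, F × (Dose/τ) = Css × CL.
Dose = Css × CL × τ / F = 4.07 × 9.100 × 21.4 / 0.98 = 808.8 mg

809 mg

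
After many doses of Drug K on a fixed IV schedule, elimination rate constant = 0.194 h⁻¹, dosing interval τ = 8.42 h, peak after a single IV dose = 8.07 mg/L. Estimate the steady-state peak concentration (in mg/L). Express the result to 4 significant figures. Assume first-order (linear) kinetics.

10.03 mg/L

e^(−kτ) = e^(−0.1940 × 8.42) = 0.1952
Accumulation ratio R = 1 / (1 − e^(−kτ)) = 1 / (1 − 0.1952) = 1.243
Steady-state peak = C₀ × R = 8.07 × 1.243 = 10.03 mg/L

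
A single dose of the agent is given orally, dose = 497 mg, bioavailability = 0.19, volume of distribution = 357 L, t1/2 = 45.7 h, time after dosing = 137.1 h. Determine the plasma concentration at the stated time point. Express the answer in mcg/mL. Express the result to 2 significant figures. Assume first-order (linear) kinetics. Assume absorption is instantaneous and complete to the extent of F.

0.033 mcg/mL

Amount reaching circulation = F × Dose = 0.19 × 497.0 = 94.43 mg
C₀ = F·Dose / Vd = 94.43 / 357 = 0.2645 mg/L
k = ln2 / t½ = 0.693147 / 45.7 = 0.01517 h⁻¹
t / t½ = 137.1 / 45.7 = 3 half-lives
C = C₀ × (1/2)^3 = 0.2645 × 0.1250 = 0.03306 mg/L
(0.03306 mg/L = 0.03306 mcg/mL)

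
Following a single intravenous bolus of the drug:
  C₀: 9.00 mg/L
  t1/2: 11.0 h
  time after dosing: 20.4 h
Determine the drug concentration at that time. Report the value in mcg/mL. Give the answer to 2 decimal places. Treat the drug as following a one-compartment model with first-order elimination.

2.49 mcg/mL

k = ln2 / t½ = 0.693147 / 11.0 = 0.06301 h⁻¹
C = C₀ · e^(−k·t) = 9.000 × e^(−0.06301 × 20.4)
  = 9.000 × 0.2765 = 2.489 mg/L
(2.489 mg/L = 2.489 mcg/mL)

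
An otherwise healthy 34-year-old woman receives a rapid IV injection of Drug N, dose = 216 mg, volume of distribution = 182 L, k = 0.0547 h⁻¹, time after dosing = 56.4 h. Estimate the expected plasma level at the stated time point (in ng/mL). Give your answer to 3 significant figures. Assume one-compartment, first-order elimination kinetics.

54.3 ng/mL

C₀ = Dose / Vd = 216.0 / 182 = 1.187 mg/L
C = C₀ · e^(−k·t) = 1.187 × e^(−0.05470 × 56.4)
  = 1.187 × 0.04573 = 0.05428 mg/L
Convert: 0.05428 mg/L × 1000 = 54.28 ng/mL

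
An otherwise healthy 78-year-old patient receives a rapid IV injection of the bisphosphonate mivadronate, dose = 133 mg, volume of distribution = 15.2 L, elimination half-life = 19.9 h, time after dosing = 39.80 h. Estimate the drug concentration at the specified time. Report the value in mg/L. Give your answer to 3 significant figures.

2.19 mg/L

C₀ = Dose / Vd = 133.0 / 15.2 = 8.750 mg/L
k = ln2 / t½ = 0.693147 / 19.9 = 0.03483 h⁻¹
t / t½ = 39.80 / 19.9 = 2 half-lives
C = C₀ × (1/2)^2 = 8.750 × 0.2500 = 2.188 mg/L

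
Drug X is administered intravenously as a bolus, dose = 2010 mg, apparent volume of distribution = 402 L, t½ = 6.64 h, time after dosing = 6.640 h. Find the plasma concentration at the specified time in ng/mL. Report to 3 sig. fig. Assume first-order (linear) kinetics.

C₀ = Dose / Vd = 2010 / 402 = 5.000 mg/L
k = ln2 / t½ = 0.693147 / 6.64 = 0.1044 h⁻¹
t / t½ = 6.640 / 6.64 = 1 half-lives
C = C₀ × (1/2)^1 = 5.000 × 0.5000 = 2.500 mg/L
Convert: 2.500 mg/L × 1000 = 2500 ng/mL

2500 ng/mL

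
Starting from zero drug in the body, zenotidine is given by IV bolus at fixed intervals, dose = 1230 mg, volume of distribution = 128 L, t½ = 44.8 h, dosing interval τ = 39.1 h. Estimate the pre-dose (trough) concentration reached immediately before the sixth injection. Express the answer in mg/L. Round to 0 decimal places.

11 mg/L

C₀ per dose = Dose / Vd = 1230 / 128 = 9.609 mg/L
k = ln2 / t½ = 0.693147 / 44.8 = 0.01547 h⁻¹
Fraction remaining after one interval: r = e^(−kτ) = e^(−0.01547 × 39.1) = 0.5461
Before dose 6, 5 doses have been given (aged 1τ, 2τ, 3τ, 4τ, 5τ).
C_trough = C₀ × (r + r² + … + r^5) = C₀ × r(1−r^5)/(1−r)
        = 9.609 × 0.5461 × (1 − 0.04857) / (1 − 0.5461) = 11.00 mg/L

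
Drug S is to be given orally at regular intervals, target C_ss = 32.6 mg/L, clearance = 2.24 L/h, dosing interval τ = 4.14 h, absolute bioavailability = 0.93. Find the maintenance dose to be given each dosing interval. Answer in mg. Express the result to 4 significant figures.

At steady state, F × (Dose/τ) = Css × CL.
Dose = Css × CL × τ / F = 32.6 × 2.240 × 4.14 / 0.93 = 325.1 mg

325.1 mg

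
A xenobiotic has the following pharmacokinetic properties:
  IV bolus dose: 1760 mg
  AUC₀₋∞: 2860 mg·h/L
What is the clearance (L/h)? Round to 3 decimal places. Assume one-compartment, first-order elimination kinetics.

0.615 L/h

CL = Dose / AUC = 1760 / 2860 = 0.6154 L/h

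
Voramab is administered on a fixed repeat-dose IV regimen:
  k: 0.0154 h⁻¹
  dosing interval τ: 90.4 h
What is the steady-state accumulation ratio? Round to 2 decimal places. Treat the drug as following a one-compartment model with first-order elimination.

1.33

e^(−kτ) = e^(−0.01540 × 90.4) = 0.2485
Accumulation ratio R = 1 / (1 − e^(−kτ)) = 1 / (1 − 0.2485) = 1.331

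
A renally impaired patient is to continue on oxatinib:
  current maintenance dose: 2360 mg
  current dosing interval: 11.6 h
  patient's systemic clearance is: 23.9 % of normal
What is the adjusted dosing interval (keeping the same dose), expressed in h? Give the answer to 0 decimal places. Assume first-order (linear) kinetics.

To keep the same average steady-state level, dosing rate must scale with clearance.
CL ratio = 23.9 / 100 = 0.2390
New interval (same dose) = 11.6 / 0.2390 = 48.54 h

49 h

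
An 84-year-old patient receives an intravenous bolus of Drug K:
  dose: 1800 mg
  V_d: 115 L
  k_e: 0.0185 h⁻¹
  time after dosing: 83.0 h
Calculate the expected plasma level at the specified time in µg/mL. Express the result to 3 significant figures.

C₀ = Dose / Vd = 1800 / 115 = 15.65 mg/L
C = C₀ · e^(−k·t) = 15.65 × e^(−0.01850 × 83.0)
  = 15.65 × 0.2153 = 3.369 mg/L
(3.369 mg/L = 3.369 µg/mL)

3.37 µg/mL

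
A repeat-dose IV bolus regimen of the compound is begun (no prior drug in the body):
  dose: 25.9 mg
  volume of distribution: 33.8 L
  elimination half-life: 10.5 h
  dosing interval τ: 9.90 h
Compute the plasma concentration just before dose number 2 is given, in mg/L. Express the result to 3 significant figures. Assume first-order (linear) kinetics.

0.399 mg/L

C₀ per dose = Dose / Vd = 25.9 / 33.8 = 0.7663 mg/L
k = ln2 / t½ = 0.693147 / 10.5 = 0.06601 h⁻¹
Fraction remaining after one interval: r = e^(−kτ) = e^(−0.06601 × 9.90) = 0.5202
Before dose 2, 1 dose has been given (aged 1τ).
C_trough = C₀ × r = 0.7663 × 0.5202 = 0.3986 mg/L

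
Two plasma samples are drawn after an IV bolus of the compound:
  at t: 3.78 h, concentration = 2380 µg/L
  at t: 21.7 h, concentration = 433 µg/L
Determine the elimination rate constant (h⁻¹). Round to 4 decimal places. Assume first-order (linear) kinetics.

0.0951 h⁻¹

k = ln(C₁/C₂) / (t₂ − t₁) = ln(2380/433) / (21.7 − 3.78)
  = 1.704 / 17.92 = 0.09509 h⁻¹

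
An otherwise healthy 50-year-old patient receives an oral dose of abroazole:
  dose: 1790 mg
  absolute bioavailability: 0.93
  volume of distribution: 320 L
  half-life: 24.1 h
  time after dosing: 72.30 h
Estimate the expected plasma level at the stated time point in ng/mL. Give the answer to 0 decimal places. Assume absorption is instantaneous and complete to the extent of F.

650 ng/mL

Amount reaching circulation = F × Dose = 0.93 × 1790 = 1665 mg
C₀ = F·Dose / Vd = 1665 / 320 = 5.203 mg/L
k = ln2 / t½ = 0.693147 / 24.1 = 0.02876 h⁻¹
t / t½ = 72.30 / 24.1 = 3 half-lives
C = C₀ × (1/2)^3 = 5.203 × 0.1250 = 0.6504 mg/L
Convert: 0.6504 mg/L × 1000 = 650.4 ng/mL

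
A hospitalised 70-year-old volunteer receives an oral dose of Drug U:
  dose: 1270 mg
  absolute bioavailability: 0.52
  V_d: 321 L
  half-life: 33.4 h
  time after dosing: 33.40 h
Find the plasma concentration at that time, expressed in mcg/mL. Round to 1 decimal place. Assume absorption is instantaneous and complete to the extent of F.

Amount reaching circulation = F × Dose = 0.52 × 1270 = 660.4 mg
C₀ = F·Dose / Vd = 660.4 / 321 = 2.057 mg/L
k = ln2 / t½ = 0.693147 / 33.4 = 0.02075 h⁻¹
t / t½ = 33.40 / 33.4 = 1 half-lives
C = C₀ × (1/2)^1 = 2.057 × 0.5000 = 1.029 mg/L
(1.029 mg/L = 1.029 mcg/mL)

1.0 mcg/mL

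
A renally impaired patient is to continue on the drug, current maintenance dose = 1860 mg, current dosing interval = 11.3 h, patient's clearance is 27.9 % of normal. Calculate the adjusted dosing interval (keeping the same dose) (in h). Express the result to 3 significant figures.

40.5 h

To keep the same average steady-state level, dosing rate must scale with clearance.
CL ratio = 27.9 / 100 = 0.2790
New interval (same dose) = 11.3 / 0.2790 = 40.50 h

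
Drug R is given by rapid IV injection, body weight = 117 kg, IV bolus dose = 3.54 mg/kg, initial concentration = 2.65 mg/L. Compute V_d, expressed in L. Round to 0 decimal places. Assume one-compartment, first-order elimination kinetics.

Dose = 3.54 × 117 = 414.2 mg
Vd = Dose / C₀ = 414.2 / 2.65 = 156.3 L

156 L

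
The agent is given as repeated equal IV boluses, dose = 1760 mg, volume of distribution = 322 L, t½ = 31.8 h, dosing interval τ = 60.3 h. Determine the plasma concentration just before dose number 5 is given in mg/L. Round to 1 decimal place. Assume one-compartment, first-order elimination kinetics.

2.0 mg/L

C₀ per dose = Dose / Vd = 1760 / 322 = 5.466 mg/L
k = ln2 / t½ = 0.693147 / 31.8 = 0.02180 h⁻¹
Fraction remaining after one interval: r = e^(−kτ) = e^(−0.02180 × 60.3) = 0.2686
Before dose 5, 4 doses have been given (aged 1τ, 2τ, 3τ, 4τ).
C_trough = C₀ × (r + r² + … + r^4) = C₀ × r(1−r^4)/(1−r)
        = 5.466 × 0.2686 × (1 − 0.005205) / (1 − 0.2686) = 1.997 mg/L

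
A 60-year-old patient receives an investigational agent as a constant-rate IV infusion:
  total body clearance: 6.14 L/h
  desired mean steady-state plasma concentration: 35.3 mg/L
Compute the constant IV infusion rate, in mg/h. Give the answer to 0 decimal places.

217 mg/h

At steady state, infusion rate R₀ = Css × CL = 35.3 × 6.140 = 216.7 mg/h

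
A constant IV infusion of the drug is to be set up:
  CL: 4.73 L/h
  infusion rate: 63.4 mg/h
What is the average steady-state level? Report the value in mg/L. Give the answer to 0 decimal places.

At steady state Css = R₀ / CL = 63.4 / 4.730 = 13.40 mg/L

13 mg/L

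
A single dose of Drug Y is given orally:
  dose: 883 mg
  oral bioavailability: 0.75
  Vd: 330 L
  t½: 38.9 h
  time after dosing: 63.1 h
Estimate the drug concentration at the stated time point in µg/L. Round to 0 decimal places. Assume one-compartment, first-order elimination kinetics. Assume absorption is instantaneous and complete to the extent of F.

652 µg/L

Amount reaching circulation = F × Dose = 0.75 × 883.0 = 662.3 mg
C₀ = F·Dose / Vd = 662.3 / 330 = 2.007 mg/L
k = ln2 / t½ = 0.693147 / 38.9 = 0.01782 h⁻¹
C = C₀ · e^(−k·t) = 2.007 × e^(−0.01782 × 63.1)
  = 2.007 × 0.3248 = 0.6519 mg/L
Convert: 0.6519 mg/L × 1000 = 651.9 µg/L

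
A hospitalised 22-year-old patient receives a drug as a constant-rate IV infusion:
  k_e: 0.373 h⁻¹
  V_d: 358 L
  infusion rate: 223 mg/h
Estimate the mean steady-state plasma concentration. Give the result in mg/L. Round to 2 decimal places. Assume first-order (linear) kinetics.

CL = k × Vd = 0.3730 × 358 = 133.5 L/h
At steady state Css = R₀ / CL = 223 / 133.5 = 1.670 mg/L

1.67 mg/L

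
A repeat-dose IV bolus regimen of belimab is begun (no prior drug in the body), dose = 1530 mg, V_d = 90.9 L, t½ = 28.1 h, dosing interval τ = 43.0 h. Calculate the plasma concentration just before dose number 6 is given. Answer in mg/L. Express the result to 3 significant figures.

8.87 mg/L

C₀ per dose = Dose / Vd = 1530 / 90.9 = 16.83 mg/L
k = ln2 / t½ = 0.693147 / 28.1 = 0.02467 h⁻¹
Fraction remaining after one interval: r = e^(−kτ) = e^(−0.02467 × 43.0) = 0.3462
Before dose 6, 5 doses have been given (aged 1τ, 2τ, 3τ, 4τ, 5τ).
C_trough = C₀ × (r + r² + … + r^5) = C₀ × r(1−r^5)/(1−r)
        = 16.83 × 0.3462 × (1 − 0.004973) / (1 − 0.3462) = 8.867 mg/L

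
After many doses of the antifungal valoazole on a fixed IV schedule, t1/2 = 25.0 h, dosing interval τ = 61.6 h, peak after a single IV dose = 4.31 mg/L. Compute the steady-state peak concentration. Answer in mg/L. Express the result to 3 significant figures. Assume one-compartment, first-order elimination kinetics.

k = ln2 / t½ = 0.693147 / 25.0 = 0.02773 h⁻¹
e^(−kτ) = e^(−0.02773 × 61.6) = 0.1812
Accumulation ratio R = 1 / (1 − e^(−kτ)) = 1 / (1 − 0.1812) = 1.221
Steady-state peak = C₀ × R = 4.31 × 1.221 = 5.263 mg/L

5.26 mg/L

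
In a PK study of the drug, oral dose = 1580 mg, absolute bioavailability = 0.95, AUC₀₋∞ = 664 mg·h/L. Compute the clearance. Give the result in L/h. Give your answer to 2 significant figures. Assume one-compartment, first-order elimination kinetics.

CL = F·Dose / AUC = 0.95 × 1580 / 664 = 2.261 L/h

2.3 L/h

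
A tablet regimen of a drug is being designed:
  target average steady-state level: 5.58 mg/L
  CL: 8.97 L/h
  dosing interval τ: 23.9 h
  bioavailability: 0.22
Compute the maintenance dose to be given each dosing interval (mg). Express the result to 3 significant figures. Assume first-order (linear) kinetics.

5440 mg

At steady state, F × (Dose/τ) = Css × CL.
Dose = Css × CL × τ / F = 5.58 × 8.970 × 23.9 / 0.22 = 5438 mg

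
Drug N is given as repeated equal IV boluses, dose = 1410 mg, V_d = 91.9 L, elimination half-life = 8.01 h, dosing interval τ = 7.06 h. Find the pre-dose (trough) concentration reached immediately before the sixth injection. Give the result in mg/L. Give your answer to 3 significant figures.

C₀ per dose = Dose / Vd = 1410 / 91.9 = 15.34 mg/L
k = ln2 / t½ = 0.693147 / 8.01 = 0.08654 h⁻¹
Fraction remaining after one interval: r = e^(−kτ) = e^(−0.08654 × 7.06) = 0.5428
Before dose 6, 5 doses have been given (aged 1τ, 2τ, 3τ, 4τ, 5τ).
C_trough = C₀ × (r + r² + … + r^5) = C₀ × r(1−r^5)/(1−r)
        = 15.34 × 0.5428 × (1 − 0.04712) / (1 − 0.5428) = 17.35 mg/L

17.4 mg/L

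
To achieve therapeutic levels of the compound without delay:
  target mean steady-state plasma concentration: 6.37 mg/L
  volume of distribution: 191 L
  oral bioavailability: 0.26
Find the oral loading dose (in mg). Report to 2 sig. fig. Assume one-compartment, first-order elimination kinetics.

LD = Css × Vd / F = 6.37 × 191 / 0.26 = 4680 mg

4700 mg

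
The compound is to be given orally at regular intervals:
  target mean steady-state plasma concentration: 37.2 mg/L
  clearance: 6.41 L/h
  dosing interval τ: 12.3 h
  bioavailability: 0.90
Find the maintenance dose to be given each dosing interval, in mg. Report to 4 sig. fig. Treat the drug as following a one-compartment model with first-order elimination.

3259 mg

At steady state, F × (Dose/τ) = Css × CL.
Dose = Css × CL × τ / F = 37.2 × 6.410 × 12.3 / 0.90 = 3259 mg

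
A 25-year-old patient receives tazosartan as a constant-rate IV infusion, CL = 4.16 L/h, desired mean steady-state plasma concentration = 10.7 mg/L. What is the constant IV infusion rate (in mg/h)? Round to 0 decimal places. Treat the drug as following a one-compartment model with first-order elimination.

At steady state, infusion rate R₀ = Css × CL = 10.7 × 4.160 = 44.51 mg/h

45 mg/h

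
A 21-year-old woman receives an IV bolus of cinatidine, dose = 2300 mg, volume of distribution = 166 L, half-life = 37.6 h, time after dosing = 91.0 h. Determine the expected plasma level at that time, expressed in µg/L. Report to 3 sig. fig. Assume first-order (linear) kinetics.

C₀ = Dose / Vd = 2300 / 166 = 13.86 mg/L
k = ln2 / t½ = 0.693147 / 37.6 = 0.01843 h⁻¹
C = C₀ · e^(−k·t) = 13.86 × e^(−0.01843 × 91.0)
  = 13.86 × 0.1869 = 2.590 mg/L
Convert: 2.590 mg/L × 1000 = 2590 µg/L

2590 µg/L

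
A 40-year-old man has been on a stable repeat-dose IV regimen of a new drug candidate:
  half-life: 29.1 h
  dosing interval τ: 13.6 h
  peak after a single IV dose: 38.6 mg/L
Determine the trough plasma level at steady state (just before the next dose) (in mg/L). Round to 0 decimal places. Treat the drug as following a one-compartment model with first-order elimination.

101 mg/L

k = ln2 / t½ = 0.693147 / 29.1 = 0.02382 h⁻¹
e^(−kτ) = e^(−0.02382 × 13.6) = 0.7233
Accumulation ratio R = 1 / (1 − e^(−kτ)) = 1 / (1 − 0.7233) = 3.614
Steady-state trough = C₀ × R × e^(−kτ) = 38.6 × 3.614 × 0.7233 = 100.9 mg/L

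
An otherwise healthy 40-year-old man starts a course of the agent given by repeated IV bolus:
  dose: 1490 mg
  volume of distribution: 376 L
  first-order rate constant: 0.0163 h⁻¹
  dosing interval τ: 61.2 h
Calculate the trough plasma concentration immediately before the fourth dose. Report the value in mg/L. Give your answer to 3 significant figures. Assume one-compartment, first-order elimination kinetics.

2.20 mg/L

C₀ per dose = Dose / Vd = 1490 / 376 = 3.963 mg/L
Fraction remaining after one interval: r = e^(−kτ) = e^(−0.01630 × 61.2) = 0.3688
Before dose 4, 3 doses have been given (aged 1τ, 2τ, 3τ).
C_trough = C₀ × (r + r² + … + r^3) = C₀ × r(1−r^3)/(1−r)
        = 3.963 × 0.3688 × (1 − 0.05016) / (1 − 0.3688) = 2.199 mg/L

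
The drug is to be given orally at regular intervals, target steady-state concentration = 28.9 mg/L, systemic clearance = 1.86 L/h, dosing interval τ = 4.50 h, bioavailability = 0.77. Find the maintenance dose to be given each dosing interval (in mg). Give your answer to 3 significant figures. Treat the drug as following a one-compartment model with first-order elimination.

At steady state, F × (Dose/τ) = Css × CL.
Dose = Css × CL × τ / F = 28.9 × 1.860 × 4.50 / 0.77 = 314.1 mg

314 mg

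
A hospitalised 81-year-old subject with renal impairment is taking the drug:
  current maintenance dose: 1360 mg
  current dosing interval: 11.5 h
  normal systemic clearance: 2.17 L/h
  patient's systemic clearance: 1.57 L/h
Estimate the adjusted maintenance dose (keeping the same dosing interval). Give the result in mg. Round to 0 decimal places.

984 mg

To keep the same average steady-state level, dosing rate must scale with clearance.
CL ratio = 1.57 / 2.17 = 0.7235
New dose (same interval) = 1360 × 0.7235 = 984.0 mg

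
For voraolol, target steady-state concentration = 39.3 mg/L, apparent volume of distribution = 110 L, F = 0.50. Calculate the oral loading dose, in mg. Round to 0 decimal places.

8646 mg

LD = Css × Vd / F = 39.3 × 110 / 0.50 = 8646 mg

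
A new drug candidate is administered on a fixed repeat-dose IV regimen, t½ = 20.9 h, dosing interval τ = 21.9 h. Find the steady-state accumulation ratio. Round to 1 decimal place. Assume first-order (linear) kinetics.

k = ln2 / t½ = 0.693147 / 20.9 = 0.03316 h⁻¹
e^(−kτ) = e^(−0.03316 × 21.9) = 0.4837
Accumulation ratio R = 1 / (1 − e^(−kτ)) = 1 / (1 − 0.4837) = 1.937

1.9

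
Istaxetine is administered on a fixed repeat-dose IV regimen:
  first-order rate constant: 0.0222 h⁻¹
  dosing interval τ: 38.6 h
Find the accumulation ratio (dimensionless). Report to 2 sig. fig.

1.7

e^(−kτ) = e^(−0.02220 × 38.6) = 0.4245
Accumulation ratio R = 1 / (1 − e^(−kτ)) = 1 / (1 − 0.4245) = 1.738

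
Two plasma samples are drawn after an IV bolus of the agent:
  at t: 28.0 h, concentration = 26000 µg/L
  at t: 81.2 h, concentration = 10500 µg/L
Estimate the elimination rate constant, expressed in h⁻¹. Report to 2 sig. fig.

k = ln(C₁/C₂) / (t₂ − t₁) = ln(26000/10500) / (81.2 − 28.0)
  = 0.9067 / 53.20 = 0.01704 h⁻¹

0.017 h⁻¹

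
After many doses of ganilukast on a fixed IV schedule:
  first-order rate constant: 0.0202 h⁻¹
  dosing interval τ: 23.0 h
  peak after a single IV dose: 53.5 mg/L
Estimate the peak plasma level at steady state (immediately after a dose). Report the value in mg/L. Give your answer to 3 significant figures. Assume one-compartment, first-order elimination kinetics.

144 mg/L

e^(−kτ) = e^(−0.02020 × 23.0) = 0.6284
Accumulation ratio R = 1 / (1 − e^(−kτ)) = 1 / (1 − 0.6284) = 2.691
Steady-state peak = C₀ × R = 53.5 × 2.691 = 144.0 mg/L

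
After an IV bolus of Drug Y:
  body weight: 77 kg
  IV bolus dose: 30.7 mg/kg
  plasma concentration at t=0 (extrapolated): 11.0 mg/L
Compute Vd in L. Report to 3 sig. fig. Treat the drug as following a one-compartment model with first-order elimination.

Dose = 30.7 × 77 = 2364 mg
Vd = Dose / C₀ = 2364 / 11.0 = 214.9 L

215 L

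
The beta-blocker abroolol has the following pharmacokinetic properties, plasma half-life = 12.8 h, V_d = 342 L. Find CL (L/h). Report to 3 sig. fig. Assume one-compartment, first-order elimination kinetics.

k = ln2 / t½ = 0.693147 / 12.8 = 0.05415 h⁻¹
CL = k × Vd = 0.05415 × 342 = 18.52 L/h

18.5 L/h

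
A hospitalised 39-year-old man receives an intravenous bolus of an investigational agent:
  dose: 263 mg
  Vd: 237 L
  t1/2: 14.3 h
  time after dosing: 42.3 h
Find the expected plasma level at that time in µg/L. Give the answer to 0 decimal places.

C₀ = Dose / Vd = 263.0 / 237 = 1.110 mg/L
k = ln2 / t½ = 0.693147 / 14.3 = 0.04847 h⁻¹
C = C₀ · e^(−k·t) = 1.110 × e^(−0.04847 × 42.3)
  = 1.110 × 0.1287 = 0.1429 mg/L
Convert: 0.1429 mg/L × 1000 = 142.9 µg/L

143 µg/L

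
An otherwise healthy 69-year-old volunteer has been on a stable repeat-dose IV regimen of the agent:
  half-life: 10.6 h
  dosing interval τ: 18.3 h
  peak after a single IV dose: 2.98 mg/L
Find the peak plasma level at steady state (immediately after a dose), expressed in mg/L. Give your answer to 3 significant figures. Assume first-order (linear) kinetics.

4.27 mg/L

k = ln2 / t½ = 0.693147 / 10.6 = 0.06539 h⁻¹
e^(−kτ) = e^(−0.06539 × 18.3) = 0.3022
Accumulation ratio R = 1 / (1 − e^(−kτ)) = 1 / (1 − 0.3022) = 1.433
Steady-state peak = C₀ × R = 2.98 × 1.433 = 4.270 mg/L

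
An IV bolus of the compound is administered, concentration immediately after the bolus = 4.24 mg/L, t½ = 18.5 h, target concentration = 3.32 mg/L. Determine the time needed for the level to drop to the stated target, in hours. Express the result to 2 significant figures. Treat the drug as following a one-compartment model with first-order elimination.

k = ln2 / t½ = 0.693147 / 18.5 = 0.03747 h⁻¹
t = ln(C₀ / C) / k = ln(4.240 / 3.32) / 0.03747
  = ln(1.277) / 0.03747 = 0.2445 / 0.03747 = 6.525 h

6.5 h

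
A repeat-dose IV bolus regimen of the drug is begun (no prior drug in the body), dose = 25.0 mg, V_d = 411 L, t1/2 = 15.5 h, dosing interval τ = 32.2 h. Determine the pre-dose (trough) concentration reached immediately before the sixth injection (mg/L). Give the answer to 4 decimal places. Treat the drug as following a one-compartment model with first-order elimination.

C₀ per dose = Dose / Vd = 25.0 / 411 = 0.06083 mg/L
k = ln2 / t½ = 0.693147 / 15.5 = 0.04472 h⁻¹
Fraction remaining after one interval: r = e^(−kτ) = e^(−0.04472 × 32.2) = 0.2369
Before dose 6, 5 doses have been given (aged 1τ, 2τ, 3τ, 4τ, 5τ).
C_trough = C₀ × (r + r² + … + r^5) = C₀ × r(1−r^5)/(1−r)
        = 0.06083 × 0.2369 × (1 − 0.0007461) / (1 − 0.2369) = 0.01887 mg/L

0.0189 mg/L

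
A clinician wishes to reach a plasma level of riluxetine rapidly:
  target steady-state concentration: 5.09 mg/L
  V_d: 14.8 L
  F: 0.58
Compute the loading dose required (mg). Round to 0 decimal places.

130 mg

LD = Css × Vd / F = 5.09 × 14.8 / 0.58 = 129.9 mg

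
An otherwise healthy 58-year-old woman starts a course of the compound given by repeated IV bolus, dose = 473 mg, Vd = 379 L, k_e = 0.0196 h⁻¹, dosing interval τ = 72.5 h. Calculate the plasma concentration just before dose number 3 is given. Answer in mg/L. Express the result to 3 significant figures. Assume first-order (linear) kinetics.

C₀ per dose = Dose / Vd = 473 / 379 = 1.248 mg/L
Fraction remaining after one interval: r = e^(−kτ) = e^(−0.01960 × 72.5) = 0.2415
Before dose 3, 2 doses have been given (aged 1τ, 2τ).
C_trough = C₀ × (r + r²) = 1.248 × (0.2415 + 0.05832) = 0.3742 mg/L

0.374 mg/L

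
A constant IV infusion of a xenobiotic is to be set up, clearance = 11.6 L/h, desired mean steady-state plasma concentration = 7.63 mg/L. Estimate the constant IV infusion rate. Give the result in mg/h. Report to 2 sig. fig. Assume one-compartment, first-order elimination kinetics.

At steady state, infusion rate R₀ = Css × CL = 7.63 × 11.60 = 88.51 mg/h

89 mg/h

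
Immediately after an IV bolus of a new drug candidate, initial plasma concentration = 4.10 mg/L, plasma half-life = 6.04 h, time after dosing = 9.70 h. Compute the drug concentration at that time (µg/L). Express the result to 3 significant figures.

k = ln2 / t½ = 0.693147 / 6.04 = 0.1148 h⁻¹
C = C₀ · e^(−k·t) = 4.100 × e^(−0.1148 × 9.70)
  = 4.100 × 0.3284 = 1.346 mg/L
Convert: 1.346 mg/L × 1000 = 1346 µg/L

1350 µg/L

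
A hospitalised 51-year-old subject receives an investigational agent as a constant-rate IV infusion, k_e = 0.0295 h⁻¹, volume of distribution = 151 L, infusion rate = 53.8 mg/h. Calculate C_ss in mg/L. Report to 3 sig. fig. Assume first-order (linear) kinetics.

CL = k × Vd = 0.02950 × 151 = 4.455 L/h
At steady state Css = R₀ / CL = 53.8 / 4.455 = 12.08 mg/L

12.1 mg/L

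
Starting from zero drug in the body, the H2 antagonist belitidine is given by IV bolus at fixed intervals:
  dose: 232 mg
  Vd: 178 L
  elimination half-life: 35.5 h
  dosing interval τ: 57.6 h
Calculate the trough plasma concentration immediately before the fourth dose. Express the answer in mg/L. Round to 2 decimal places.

C₀ per dose = Dose / Vd = 232 / 178 = 1.303 mg/L
k = ln2 / t½ = 0.693147 / 35.5 = 0.01953 h⁻¹
Fraction remaining after one interval: r = e^(−kτ) = e^(−0.01953 × 57.6) = 0.3247
Before dose 4, 3 doses have been given (aged 1τ, 2τ, 3τ).
C_trough = C₀ × (r + r² + … + r^3) = C₀ × r(1−r^3)/(1−r)
        = 1.303 × 0.3247 × (1 − 0.03423) / (1 − 0.3247) = 0.6051 mg/L

0.61 mg/L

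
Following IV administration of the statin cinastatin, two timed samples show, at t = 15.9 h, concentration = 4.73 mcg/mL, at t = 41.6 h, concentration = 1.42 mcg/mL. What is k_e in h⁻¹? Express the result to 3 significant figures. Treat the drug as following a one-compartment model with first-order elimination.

0.0468 h⁻¹

k = ln(C₁/C₂) / (t₂ − t₁) = ln(4.73/1.42) / (41.6 − 15.9)
  = 1.203 / 25.70 = 0.04681 h⁻¹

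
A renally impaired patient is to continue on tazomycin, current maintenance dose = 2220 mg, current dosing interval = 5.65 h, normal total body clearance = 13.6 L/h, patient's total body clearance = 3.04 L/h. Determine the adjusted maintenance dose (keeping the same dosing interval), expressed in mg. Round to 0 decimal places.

To keep the same average steady-state level, dosing rate must scale with clearance.
CL ratio = 3.04 / 13.6 = 0.2235
New dose (same interval) = 2220 × 0.2235 = 496.2 mg

496 mg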